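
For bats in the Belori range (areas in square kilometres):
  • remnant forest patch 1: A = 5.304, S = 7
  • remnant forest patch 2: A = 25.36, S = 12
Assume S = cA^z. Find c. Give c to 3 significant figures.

z = ln(S₂/S₁) / ln(A₂/A₁) = ln(12/7) / ln(25.36/5.304) = 0.5390 / 1.5647 = 0.3445
c = S₁ / A₁^z = 7 / 5.304^0.3445 = 7 / 1.777 = 3.94

3.94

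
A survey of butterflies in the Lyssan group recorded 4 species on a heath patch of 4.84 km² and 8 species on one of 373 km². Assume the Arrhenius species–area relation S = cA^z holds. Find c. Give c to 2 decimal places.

3.11

z = ln(S₂/S₁) / ln(A₂/A₁) = ln(8/4) / ln(373/4.84) = 0.6931 / 4.3447 = 0.1595
c = S₁ / A₁^z = 4 / 4.84^0.1595 = 4 / 1.286 = 3.11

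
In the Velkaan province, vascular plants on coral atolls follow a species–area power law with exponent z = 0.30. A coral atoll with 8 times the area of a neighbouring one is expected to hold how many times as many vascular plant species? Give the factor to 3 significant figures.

S₂/S₁ = (A₂/A₁)^z = 8^0.3
ln(S₂/S₁) = 0.3 × ln 8 = 0.3 × 2.0794 = 0.6238
S₂/S₁ = e^0.6238 ≈ 1.866

1.87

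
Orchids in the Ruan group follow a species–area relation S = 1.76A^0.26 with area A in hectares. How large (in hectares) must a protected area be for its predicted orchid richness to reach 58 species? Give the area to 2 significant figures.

58 = 1.76 × A^0.26  ⇒  A^0.26 = 58/1.76 = 32.95
ln A = ln(32.95) / 0.26 = 3.4951 / 0.26 = 13.4428
A = e^13.4428 ≈ 688868 hectares

690000 hectares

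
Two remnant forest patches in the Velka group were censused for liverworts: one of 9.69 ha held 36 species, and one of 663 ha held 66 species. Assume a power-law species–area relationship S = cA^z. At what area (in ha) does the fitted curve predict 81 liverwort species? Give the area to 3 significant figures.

z = ln(66/36) / ln(663/9.69) = 0.6061 / 4.2257 = 0.1434
c = 36 / 9.69^0.1434 = 36 / 1.385 = 25.99
A = (81/25.99)^(1/0.1434) ⇒ ln A = ln(3.116)/0.1434 = 7.9245
A = e^7.9245 ≈ 2764 ha

2760 ha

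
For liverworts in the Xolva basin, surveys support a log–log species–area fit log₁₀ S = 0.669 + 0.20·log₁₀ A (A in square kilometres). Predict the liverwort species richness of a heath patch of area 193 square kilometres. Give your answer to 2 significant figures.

S = 4.667 × 193^0.2
ln S = ln 4.667 + 0.2 × ln 193 = 1.5404 + 0.2 × 5.2627 = 2.5930
S = e^2.5930 ≈ 13.37

13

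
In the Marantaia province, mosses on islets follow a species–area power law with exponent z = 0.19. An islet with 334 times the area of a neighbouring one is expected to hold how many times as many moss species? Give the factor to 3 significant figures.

3.02

S₂/S₁ = (A₂/A₁)^z = 334^0.19
ln(S₂/S₁) = 0.19 × ln 334 = 0.19 × 5.8111 = 1.1041
S₂/S₁ = e^1.1041 ≈ 3.017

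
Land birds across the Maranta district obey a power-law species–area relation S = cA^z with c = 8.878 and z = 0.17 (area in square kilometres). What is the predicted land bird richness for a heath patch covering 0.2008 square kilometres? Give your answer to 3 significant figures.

6.76

S = 8.878 × 0.2008^0.17 = 8.878 × 0.7611 ≈ 6.757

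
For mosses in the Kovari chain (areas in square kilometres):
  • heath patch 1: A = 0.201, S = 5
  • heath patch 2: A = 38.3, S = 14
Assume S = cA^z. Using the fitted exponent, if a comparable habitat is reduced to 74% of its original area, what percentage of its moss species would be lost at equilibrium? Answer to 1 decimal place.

z = ln(14/5) / ln(38.3/0.201) = 1.0296 / 5.2499 = 0.1961
S_new/S_old = (A_new/A_old)^z = 0.74^0.1961 = exp(0.1961 × -0.3011) = 0.9427
Fraction lost = 1 − 0.9427 = 0.05734

5.7%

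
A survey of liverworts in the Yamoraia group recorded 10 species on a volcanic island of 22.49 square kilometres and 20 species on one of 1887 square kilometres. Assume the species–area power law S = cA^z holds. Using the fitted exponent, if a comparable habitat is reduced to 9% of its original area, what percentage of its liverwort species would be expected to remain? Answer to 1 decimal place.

68.6%

z = ln(20/10) / ln(1887/22.49) = 0.6931 / 4.4297 = 0.1565
S_new/S_old = (A_new/A_old)^z = 0.09^0.1565 = exp(0.1565 × -2.4079) = 0.6861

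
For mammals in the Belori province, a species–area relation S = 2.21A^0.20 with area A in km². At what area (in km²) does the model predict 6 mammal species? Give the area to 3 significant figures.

148 km²

6 = 2.21 × A^0.2  ⇒  A^0.2 = 6/2.21 = 2.715
ln A = ln(2.715) / 0.2 = 0.9988 / 0.2 = 4.9938
A = e^4.9938 ≈ 147.5 km²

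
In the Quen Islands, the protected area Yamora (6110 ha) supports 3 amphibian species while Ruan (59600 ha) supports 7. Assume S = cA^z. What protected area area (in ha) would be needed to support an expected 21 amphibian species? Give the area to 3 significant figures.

1140000 ha

z = ln(7/3) / ln(59600/6110) = 0.8473 / 2.2777 = 0.3720
c = 3 / 6110^0.3720 = 3 / 25.61 = 0.1172
A = (21/0.1172)^(1/0.3720) ⇒ ln A = ln(179.3)/0.3720 = 13.9487
A = e^13.9487 ≈ 1142500 ha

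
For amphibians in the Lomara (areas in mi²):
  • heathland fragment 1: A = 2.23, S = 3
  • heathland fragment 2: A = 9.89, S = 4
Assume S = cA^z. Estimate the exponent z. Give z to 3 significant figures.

Taking logs: ln S = ln c + z ln A, so z = (ln S₂ − ln S₁)/(ln A₂ − ln A₁).
z = ln(4/3) / ln(9.89/2.23) = ln(1.333) / ln(4.435) = 0.2877 / 1.4895 = 0.1931

0.193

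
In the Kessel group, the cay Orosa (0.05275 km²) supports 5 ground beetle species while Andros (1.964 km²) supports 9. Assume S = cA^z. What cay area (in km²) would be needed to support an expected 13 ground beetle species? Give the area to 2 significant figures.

z = ln(9/5) / ln(1.964/0.05275) = 0.5878 / 3.6172 = 0.1625
c = 5 / 0.05275^0.1625 = 5 / 0.62 = 8.065
A = (13/8.065)^(1/0.1625) ⇒ ln A = ln(1.612)/0.1625 = 2.9379
A = e^2.9379 ≈ 18.88 km²

19 km²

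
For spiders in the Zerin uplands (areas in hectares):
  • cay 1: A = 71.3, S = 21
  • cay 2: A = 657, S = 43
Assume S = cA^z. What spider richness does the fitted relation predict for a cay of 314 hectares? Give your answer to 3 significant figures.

z = ln(43/21) / ln(657/71.3) = 0.7167 / 2.2208 = 0.3227
c = 21 / 71.3^0.3227 = 21 / 3.963 = 5.299
S₃ = 5.299 × 314^0.3227 = 5.299 × 6.394 ≈ 33.88

33.9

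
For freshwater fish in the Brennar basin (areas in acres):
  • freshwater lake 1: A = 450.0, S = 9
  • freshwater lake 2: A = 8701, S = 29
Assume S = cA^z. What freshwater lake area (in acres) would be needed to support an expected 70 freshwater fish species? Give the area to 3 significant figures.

81000 acres

z = ln(29/9) / ln(8701/450) = 1.1701 / 2.9619 = 0.3950
c = 9 / 450^0.3950 = 9 / 11.17 = 0.8056
A = (70/0.8056)^(1/0.3950) ⇒ ln A = ln(86.89)/0.3950 = 11.3019
A = e^11.3019 ≈ 80974 acres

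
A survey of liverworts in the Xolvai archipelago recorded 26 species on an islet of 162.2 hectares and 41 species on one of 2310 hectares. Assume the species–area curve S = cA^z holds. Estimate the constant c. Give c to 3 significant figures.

10.9

z = ln(S₂/S₁) / ln(A₂/A₁) = ln(41/26) / ln(2310/162.2) = 0.4555 / 2.6562 = 0.1715
c = S₁ / A₁^z = 26 / 162.2^0.1715 = 26 / 2.393 = 10.86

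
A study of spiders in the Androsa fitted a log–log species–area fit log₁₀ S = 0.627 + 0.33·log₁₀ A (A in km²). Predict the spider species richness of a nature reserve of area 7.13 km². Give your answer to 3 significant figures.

8.10

S = 4.236 × 7.13^0.33
ln S = ln 4.236 + 0.33 × ln 7.13 = 1.4437 + 0.33 × 1.9643 = 2.0919
S = e^2.0919 ≈ 8.101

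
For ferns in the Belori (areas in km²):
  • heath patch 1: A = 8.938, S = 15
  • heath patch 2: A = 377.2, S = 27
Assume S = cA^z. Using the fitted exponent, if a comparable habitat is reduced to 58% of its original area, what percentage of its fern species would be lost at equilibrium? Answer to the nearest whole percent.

z = ln(27/15) / ln(377.2/8.938) = 0.5878 / 3.7425 = 0.1571
S_new/S_old = (A_new/A_old)^z = 0.58^0.1571 = exp(0.1571 × -0.5447) = 0.918
Fraction lost = 1 − 0.918 = 0.082

8%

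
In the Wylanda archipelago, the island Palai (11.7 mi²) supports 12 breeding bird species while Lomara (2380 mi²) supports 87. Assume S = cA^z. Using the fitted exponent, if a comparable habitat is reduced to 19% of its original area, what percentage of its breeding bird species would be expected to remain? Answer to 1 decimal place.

z = ln(87/12) / ln(2380/11.7) = 1.9810 / 5.3153 = 0.3727
S_new/S_old = (A_new/A_old)^z = 0.19^0.3727 = exp(0.3727 × -1.6607) = 0.5385

53.9%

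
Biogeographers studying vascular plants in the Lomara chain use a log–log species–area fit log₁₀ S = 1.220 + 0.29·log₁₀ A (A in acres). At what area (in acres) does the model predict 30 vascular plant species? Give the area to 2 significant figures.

7.7 acres

30 = 16.6 × A^0.29  ⇒  A^0.29 = 30/16.6 = 1.808
ln A = ln(1.808) / 0.29 = 0.5920 / 0.29 = 2.0415
A = e^2.0415 ≈ 7.702 acres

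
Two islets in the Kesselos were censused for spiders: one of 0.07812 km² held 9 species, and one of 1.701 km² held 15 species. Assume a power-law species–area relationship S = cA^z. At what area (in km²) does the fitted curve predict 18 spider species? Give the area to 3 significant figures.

5.11 km²

z = ln(15/9) / ln(1.701/0.07812) = 0.5108 / 3.0807 = 0.1658
c = 9 / 0.07812^0.1658 = 9 / 0.6552 = 13.74
A = (18/13.74)^(1/0.1658) ⇒ ln A = ln(1.31)/0.1658 = 1.6308
A = e^1.6308 ≈ 5.108 km²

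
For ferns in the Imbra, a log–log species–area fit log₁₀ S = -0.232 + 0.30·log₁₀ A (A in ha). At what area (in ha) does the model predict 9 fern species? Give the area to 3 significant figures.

9000 ha

9 = 0.5861 × A^0.3  ⇒  A^0.3 = 9/0.5861 = 15.35
ln A = ln(15.35) / 0.3 = 2.7314 / 0.3 = 9.1047
A = e^9.1047 ≈ 8998 ha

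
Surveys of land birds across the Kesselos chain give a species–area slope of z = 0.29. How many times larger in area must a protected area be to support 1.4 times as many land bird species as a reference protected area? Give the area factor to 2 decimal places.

3.19

(A₂/A₁)^0.29 = 1.4, so A₂/A₁ = 1.4^(1/0.29) = 1.4^3.448
ln(A₂/A₁) = ln 1.4 / 0.29 = 0.3365 / 0.29 = 1.1602
A₂/A₁ = e^1.1602 ≈ 3.191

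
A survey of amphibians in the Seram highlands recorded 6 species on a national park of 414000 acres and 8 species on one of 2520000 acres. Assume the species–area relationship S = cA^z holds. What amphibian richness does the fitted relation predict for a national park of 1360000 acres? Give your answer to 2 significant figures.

z = ln(8/6) / ln(2520000/414000) = 0.2877 / 1.8061 = 0.1593
c = 6 / 414000^0.1593 = 6 / 7.846 = 0.7647
S₃ = 0.7647 × 1360000^0.1593 = 0.7647 × 9.483 ≈ 7.251

7.3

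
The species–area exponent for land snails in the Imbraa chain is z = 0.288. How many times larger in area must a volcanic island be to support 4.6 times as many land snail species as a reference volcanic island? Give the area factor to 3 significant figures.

200

(A₂/A₁)^0.288 = 4.6, so A₂/A₁ = 4.6^(1/0.288) = 4.6^3.472
ln(A₂/A₁) = ln 4.6 / 0.288 = 1.5261 / 0.288 = 5.2988
A₂/A₁ = e^5.2988 ≈ 200.1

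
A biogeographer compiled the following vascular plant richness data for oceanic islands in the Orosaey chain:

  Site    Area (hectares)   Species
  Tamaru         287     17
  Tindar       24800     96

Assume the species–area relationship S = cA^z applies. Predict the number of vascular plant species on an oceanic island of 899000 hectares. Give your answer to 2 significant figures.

390

z = ln(96/17) / ln(24800/287) = 1.7311 / 4.4591 = 0.3882
c = 17 / 287^0.3882 = 17 / 8.999 = 1.889
S₃ = 1.889 × 899000^0.3882 = 1.889 × 204.8 ≈ 386.9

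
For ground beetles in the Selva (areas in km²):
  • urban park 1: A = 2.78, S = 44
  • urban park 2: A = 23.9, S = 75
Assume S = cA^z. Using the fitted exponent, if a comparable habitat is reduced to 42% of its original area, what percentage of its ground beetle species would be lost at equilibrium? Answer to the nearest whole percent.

z = ln(75/44) / ln(23.9/2.78) = 0.5333 / 2.1514 = 0.2479
S_new/S_old = (A_new/A_old)^z = 0.42^0.2479 = exp(0.2479 × -0.8675) = 0.8065
Fraction lost = 1 − 0.8065 = 0.1935

19%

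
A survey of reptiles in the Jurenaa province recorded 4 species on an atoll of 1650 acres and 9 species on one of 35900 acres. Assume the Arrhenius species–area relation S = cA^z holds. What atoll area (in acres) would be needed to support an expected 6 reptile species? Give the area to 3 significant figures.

z = ln(9/4) / ln(35900/1650) = 0.8109 / 3.0800 = 0.2633
c = 4 / 1650^0.2633 = 4 / 7.033 = 0.5687
A = (6/0.5687)^(1/0.2633) ⇒ ln A = ln(10.55)/0.2633 = 8.9485
A = e^8.9485 ≈ 7696 acres

7700 acres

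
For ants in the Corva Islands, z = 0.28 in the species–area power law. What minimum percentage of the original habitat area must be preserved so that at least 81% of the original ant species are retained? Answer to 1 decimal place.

47.1%

Need (A_new/A_old)^0.28 = 0.81, so A_new/A_old = 0.81^(1/0.28) = 0.81^3.571
ln(A_new/A_old) = ln 0.81 / 0.28 = -0.2107 / 0.28 = -0.7526
A_new/A_old = e^-0.7526 ≈ 0.4712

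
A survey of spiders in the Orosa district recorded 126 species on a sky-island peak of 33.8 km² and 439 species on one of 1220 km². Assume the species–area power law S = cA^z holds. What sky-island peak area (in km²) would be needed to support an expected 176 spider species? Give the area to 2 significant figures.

z = ln(439/126) / ln(1220/33.8) = 1.2482 / 3.5861 = 0.3481
c = 126 / 33.8^0.3481 = 126 / 3.405 = 37
A = (176/37)^(1/0.3481) ⇒ ln A = ln(4.757)/0.3481 = 4.4806
A = e^4.4806 ≈ 88.29 km²

88 km²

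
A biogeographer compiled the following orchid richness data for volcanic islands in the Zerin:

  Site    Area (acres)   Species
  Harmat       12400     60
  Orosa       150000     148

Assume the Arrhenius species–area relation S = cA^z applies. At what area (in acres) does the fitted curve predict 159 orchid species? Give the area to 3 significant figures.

z = ln(148/60) / ln(150000/12400) = 0.9029 / 2.4929 = 0.3622
c = 60 / 12400^0.3622 = 60 / 30.37 = 1.975
A = (159/1.975)^(1/0.3622) ⇒ ln A = ln(80.49)/0.3622 = 12.1163
A = e^12.1163 ≈ 182835 acres

183000 acres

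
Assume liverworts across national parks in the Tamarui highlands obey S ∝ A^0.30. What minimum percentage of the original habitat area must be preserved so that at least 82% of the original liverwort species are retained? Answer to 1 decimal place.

51.6%

Need (A_new/A_old)^0.3 = 0.82, so A_new/A_old = 0.82^(1/0.3) = 0.82^3.333
ln(A_new/A_old) = ln 0.82 / 0.3 = -0.1985 / 0.3 = -0.6615
A_new/A_old = e^-0.6615 ≈ 0.5161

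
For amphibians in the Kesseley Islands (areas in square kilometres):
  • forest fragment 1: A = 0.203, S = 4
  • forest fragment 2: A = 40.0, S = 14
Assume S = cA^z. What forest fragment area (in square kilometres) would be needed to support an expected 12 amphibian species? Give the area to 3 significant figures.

z = ln(14/4) / ln(40/0.203) = 1.2528 / 5.2834 = 0.2371
c = 4 / 0.203^0.2371 = 4 / 0.6852 = 5.838
A = (12/5.838)^(1/0.2371) ⇒ ln A = ln(2.056)/0.2371 = 3.0388
A = e^3.0388 ≈ 20.88 square kilometres

20.9 square kilometres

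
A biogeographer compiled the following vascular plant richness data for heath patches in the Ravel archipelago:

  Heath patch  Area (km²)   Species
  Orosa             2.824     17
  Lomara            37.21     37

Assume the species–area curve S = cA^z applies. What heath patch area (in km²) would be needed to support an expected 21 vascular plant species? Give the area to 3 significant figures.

z = ln(37/17) / ln(37.21/2.824) = 0.7777 / 2.5784 = 0.3016
c = 17 / 2.824^0.3016 = 17 / 1.368 = 12.43
A = (21/12.43)^(1/0.3016) ⇒ ln A = ln(1.69)/0.3016 = 1.7387
A = e^1.7387 ≈ 5.69 km²

5.69 km²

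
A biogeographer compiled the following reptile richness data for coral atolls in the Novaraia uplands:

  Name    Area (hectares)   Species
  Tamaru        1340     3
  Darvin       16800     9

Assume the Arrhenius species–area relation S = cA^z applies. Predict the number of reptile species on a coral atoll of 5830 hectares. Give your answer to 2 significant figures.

5.7

z = ln(9/3) / ln(16800/1340) = 1.0986 / 2.5287 = 0.4345
c = 3 / 1340^0.4345 = 3 / 22.83 = 0.1314
S₃ = 0.1314 × 5830^0.4345 = 0.1314 × 43.25 ≈ 5.683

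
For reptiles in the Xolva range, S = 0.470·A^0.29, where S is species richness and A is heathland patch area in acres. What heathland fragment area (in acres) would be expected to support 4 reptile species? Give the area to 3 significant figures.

4 = 0.47 × A^0.29  ⇒  A^0.29 = 4/0.47 = 8.511
ln A = ln(8.511) / 0.29 = 2.1413 / 0.29 = 7.3839
A = e^7.3839 ≈ 1610 acres

1610 acres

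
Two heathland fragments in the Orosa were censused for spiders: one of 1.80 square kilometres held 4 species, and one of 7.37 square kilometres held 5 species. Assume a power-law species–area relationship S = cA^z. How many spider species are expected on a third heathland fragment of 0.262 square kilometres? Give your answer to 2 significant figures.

z = ln(5/4) / ln(7.37/1.8) = 0.2231 / 1.4096 = 0.1583
c = 4 / 1.8^0.1583 = 4 / 1.098 = 3.645
S₃ = 3.645 × 0.262^0.1583 = 3.645 × 0.8089 ≈ 2.948

2.9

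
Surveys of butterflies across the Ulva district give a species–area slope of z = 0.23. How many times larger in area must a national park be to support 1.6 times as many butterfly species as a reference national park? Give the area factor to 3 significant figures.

7.72

(A₂/A₁)^0.23 = 1.6, so A₂/A₁ = 1.6^(1/0.23) = 1.6^4.348
ln(A₂/A₁) = ln 1.6 / 0.23 = 0.4700 / 0.23 = 2.0435
A₂/A₁ = e^2.0435 ≈ 7.718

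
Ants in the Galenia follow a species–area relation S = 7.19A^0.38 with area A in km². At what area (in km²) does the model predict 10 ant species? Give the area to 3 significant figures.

2.38 km²

10 = 7.19 × A^0.38  ⇒  A^0.38 = 10/7.19 = 1.391
ln A = ln(1.391) / 0.38 = 0.3299 / 0.38 = 0.8681
A = e^0.8681 ≈ 2.382 km²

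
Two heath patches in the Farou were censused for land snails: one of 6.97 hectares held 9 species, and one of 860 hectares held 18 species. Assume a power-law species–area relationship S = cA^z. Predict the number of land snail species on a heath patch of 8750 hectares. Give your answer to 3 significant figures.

z = ln(18/9) / ln(860/6.97) = 0.6931 / 4.8153 = 0.1439
c = 9 / 6.97^0.1439 = 9 / 1.322 = 6.806
S₃ = 6.806 × 8750^0.1439 = 6.806 × 3.693 ≈ 25.14

25.1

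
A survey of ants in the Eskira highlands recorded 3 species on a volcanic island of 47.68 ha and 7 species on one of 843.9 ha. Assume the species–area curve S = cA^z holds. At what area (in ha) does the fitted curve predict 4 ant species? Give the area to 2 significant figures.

z = ln(7/3) / ln(843.9/47.68) = 0.8473 / 2.8735 = 0.2949
c = 3 / 47.68^0.2949 = 3 / 3.125 = 0.9599
A = (4/0.9599)^(1/0.2949) ⇒ ln A = ln(4.167)/0.2949 = 4.8402
A = e^4.8402 ≈ 126.5 ha

130 ha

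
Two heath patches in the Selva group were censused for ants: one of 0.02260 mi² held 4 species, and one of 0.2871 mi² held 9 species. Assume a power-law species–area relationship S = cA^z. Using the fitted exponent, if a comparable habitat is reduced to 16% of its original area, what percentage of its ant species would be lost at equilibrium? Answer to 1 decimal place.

44.3%

z = ln(9/4) / ln(0.2871/0.0226) = 0.8109 / 2.5419 = 0.3190
S_new/S_old = (A_new/A_old)^z = 0.16^0.3190 = exp(0.3190 × -1.8326) = 0.5573
Fraction lost = 1 − 0.5573 = 0.4427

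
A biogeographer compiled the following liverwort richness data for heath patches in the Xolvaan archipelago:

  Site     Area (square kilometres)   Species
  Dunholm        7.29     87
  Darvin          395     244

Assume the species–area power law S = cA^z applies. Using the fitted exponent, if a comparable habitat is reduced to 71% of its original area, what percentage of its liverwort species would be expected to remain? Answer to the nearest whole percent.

z = ln(244/87) / ln(395/7.29) = 1.0313 / 3.9924 = 0.2583
S_new/S_old = (A_new/A_old)^z = 0.71^0.2583 = exp(0.2583 × -0.3425) = 0.9153

92%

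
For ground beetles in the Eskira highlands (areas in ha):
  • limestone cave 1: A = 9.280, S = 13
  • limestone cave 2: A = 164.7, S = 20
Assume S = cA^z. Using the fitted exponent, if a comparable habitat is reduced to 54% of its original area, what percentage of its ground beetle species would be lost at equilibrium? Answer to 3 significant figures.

z = ln(20/13) / ln(164.7/9.28) = 0.4308 / 2.8763 = 0.1498
S_new/S_old = (A_new/A_old)^z = 0.54^0.1498 = exp(0.1498 × -0.6162) = 0.9118
Fraction lost = 1 − 0.9118 = 0.08816

8.82%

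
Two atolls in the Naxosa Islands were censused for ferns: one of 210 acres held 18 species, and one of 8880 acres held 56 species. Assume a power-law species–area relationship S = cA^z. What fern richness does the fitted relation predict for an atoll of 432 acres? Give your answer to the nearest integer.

22

z = ln(56/18) / ln(8880/210) = 1.1350 / 3.7444 = 0.3031
c = 18 / 210^0.3031 = 18 / 5.057 = 3.559
S₃ = 3.559 × 432^0.3031 = 3.559 × 6.293 ≈ 22.4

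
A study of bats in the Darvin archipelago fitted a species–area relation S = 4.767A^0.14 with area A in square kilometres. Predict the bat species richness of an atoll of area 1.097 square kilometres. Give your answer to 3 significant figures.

S = 4.767 × 1.097^0.14 = 4.767 × 1.013 ≈ 4.829

4.83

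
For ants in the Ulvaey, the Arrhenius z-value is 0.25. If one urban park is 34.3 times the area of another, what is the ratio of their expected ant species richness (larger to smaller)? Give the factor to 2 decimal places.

S₂/S₁ = (A₂/A₁)^z = 34.3^0.25
ln(S₂/S₁) = 0.25 × ln 34.3 = 0.25 × 3.5351 = 0.8838
S₂/S₁ = e^0.8838 ≈ 2.42

2.42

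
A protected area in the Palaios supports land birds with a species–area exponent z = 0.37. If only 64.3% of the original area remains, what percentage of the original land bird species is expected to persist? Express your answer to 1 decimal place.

84.9%

S_new/S_old = (A_new/A_old)^z = 0.643^0.37
= exp(0.37 × ln 0.643) = exp(0.37 × -0.4416) = exp(-0.1634) ≈ 0.8493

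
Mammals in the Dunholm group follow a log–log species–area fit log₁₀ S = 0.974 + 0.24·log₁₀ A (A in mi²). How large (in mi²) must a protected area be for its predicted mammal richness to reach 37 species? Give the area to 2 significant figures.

37 = 9.419 × A^0.24  ⇒  A^0.24 = 37/9.419 = 3.928
ln A = ln(3.928) / 0.24 = 1.3682 / 0.24 = 5.7008
A = e^5.7008 ≈ 299.1 mi²

300 mi²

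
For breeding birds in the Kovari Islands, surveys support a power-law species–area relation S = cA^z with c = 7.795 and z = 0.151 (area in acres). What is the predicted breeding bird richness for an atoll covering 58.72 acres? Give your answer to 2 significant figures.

14

S = 7.795 × 58.72^0.151
ln S = ln 7.795 + 0.151 × ln 58.72 = 2.0535 + 0.151 × 4.0728 = 2.6685
S = e^2.6685 ≈ 14.42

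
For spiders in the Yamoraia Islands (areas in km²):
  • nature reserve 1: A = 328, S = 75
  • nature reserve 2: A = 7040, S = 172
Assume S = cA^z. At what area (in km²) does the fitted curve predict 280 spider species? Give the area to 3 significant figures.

z = ln(172/75) / ln(7040/328) = 0.8300 / 3.0663 = 0.2707
c = 75 / 328^0.2707 = 75 / 4.797 = 15.63
A = (280/15.63)^(1/0.2707) ⇒ ln A = ln(17.91)/0.2707 = 10.6596
A = e^10.6596 ≈ 42600 km²

42600 km²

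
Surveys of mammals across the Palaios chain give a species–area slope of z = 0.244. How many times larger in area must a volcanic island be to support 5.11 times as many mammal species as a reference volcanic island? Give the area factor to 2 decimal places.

800.51

(A₂/A₁)^0.244 = 5.11, so A₂/A₁ = 5.11^(1/0.244) = 5.11^4.098
ln(A₂/A₁) = ln 5.11 / 0.244 = 1.6312 / 0.244 = 6.6852
A₂/A₁ = e^6.6852 ≈ 800.5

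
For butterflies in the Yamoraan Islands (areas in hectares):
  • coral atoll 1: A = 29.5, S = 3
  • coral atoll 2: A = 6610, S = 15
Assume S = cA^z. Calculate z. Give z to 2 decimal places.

Taking logs: ln S = ln c + z ln A, so z = (ln S₂ − ln S₁)/(ln A₂ − ln A₁).
z = ln(15/3) / ln(6610/29.5) = ln(5) / ln(224.1) = 1.6094 / 5.4119 = 0.2974

0.30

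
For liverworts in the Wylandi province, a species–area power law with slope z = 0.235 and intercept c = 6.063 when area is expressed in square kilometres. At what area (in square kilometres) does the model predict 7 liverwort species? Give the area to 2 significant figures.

7 = 6.063 × A^0.235  ⇒  A^0.235 = 7/6.063 = 1.155
ln A = ln(1.155) / 0.235 = 0.1437 / 0.235 = 0.6115
A = e^0.6115 ≈ 1.843 square kilometres

1.8 square kilometres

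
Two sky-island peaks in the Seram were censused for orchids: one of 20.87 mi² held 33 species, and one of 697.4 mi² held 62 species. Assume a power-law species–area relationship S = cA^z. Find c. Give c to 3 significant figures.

z = ln(S₂/S₁) / ln(A₂/A₁) = ln(62/33) / ln(697.4/20.87) = 0.6306 / 3.5090 = 0.1797
c = S₁ / A₁^z = 33 / 20.87^0.1797 = 33 / 1.726 = 19.12

19.1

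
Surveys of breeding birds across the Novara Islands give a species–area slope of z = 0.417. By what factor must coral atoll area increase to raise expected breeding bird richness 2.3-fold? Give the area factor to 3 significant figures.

(A₂/A₁)^0.417 = 2.3, so A₂/A₁ = 2.3^(1/0.417) = 2.3^2.398
ln(A₂/A₁) = ln 2.3 / 0.417 = 0.8329 / 0.417 = 1.9974
A₂/A₁ = e^1.9974 ≈ 7.37

7.37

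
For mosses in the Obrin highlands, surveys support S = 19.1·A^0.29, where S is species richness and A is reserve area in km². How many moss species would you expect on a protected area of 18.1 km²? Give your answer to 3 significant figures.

S = 19.1 × 18.1^0.29
ln S = ln 19.1 + 0.29 × ln 18.1 = 2.9497 + 0.29 × 2.8959 = 3.7895
S = e^3.7895 ≈ 44.23

44.2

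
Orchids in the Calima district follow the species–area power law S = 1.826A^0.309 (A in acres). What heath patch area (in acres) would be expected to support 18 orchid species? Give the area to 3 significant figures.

1640 acres

18 = 1.826 × A^0.309  ⇒  A^0.309 = 18/1.826 = 9.858
ln A = ln(9.858) / 0.309 = 2.2882 / 0.309 = 7.4053
A = e^7.4053 ≈ 1645 acres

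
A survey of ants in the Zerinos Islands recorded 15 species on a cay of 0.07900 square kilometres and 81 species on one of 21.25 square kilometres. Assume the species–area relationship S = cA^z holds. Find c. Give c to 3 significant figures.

z = ln(S₂/S₁) / ln(A₂/A₁) = ln(81/15) / ln(21.25/0.079) = 1.6864 / 5.5947 = 0.3014
c = S₁ / A₁^z = 15 / 0.079^0.3014 = 15 / 0.4653 = 32.24

32.2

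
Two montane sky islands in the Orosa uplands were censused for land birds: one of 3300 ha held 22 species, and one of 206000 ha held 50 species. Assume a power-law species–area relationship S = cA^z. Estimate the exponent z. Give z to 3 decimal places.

Taking logs: ln S = ln c + z ln A, so z = (ln S₂ − ln S₁)/(ln A₂ − ln A₁).
z = ln(50/22) / ln(206000/3300) = ln(2.273) / ln(62.42) = 0.8210 / 4.1340 = 0.1986

0.199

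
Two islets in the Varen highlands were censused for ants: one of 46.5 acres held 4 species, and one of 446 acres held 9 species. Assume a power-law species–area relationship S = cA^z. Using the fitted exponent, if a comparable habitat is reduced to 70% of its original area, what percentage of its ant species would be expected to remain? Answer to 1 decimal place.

88.0%

z = ln(9/4) / ln(446/46.5) = 0.8109 / 2.2609 = 0.3587
S_new/S_old = (A_new/A_old)^z = 0.7^0.3587 = exp(0.3587 × -0.3567) = 0.8799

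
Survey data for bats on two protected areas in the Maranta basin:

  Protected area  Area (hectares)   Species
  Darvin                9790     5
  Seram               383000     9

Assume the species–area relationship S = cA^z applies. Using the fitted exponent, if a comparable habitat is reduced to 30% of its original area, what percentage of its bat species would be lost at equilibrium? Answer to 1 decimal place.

z = ln(9/5) / ln(383000/9790) = 0.5878 / 3.6667 = 0.1603
S_new/S_old = (A_new/A_old)^z = 0.3^0.1603 = exp(0.1603 × -1.2040) = 0.8245
Fraction lost = 1 − 0.8245 = 0.1755

17.6%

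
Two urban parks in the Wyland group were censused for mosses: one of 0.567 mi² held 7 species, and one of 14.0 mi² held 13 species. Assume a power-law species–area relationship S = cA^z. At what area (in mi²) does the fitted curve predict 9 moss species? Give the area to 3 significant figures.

2.08 mi²

z = ln(13/7) / ln(14/0.567) = 0.6190 / 3.2065 = 0.1931
c = 7 / 0.567^0.1931 = 7 / 0.8962 = 7.81
A = (9/7.81)^(1/0.1931) ⇒ ln A = ln(1.152)/0.1931 = 0.7343
A = e^0.7343 ≈ 2.084 mi²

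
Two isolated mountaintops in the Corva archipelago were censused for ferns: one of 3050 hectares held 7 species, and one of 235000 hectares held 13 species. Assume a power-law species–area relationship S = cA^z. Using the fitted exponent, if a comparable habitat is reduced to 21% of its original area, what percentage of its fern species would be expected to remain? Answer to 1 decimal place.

z = ln(13/7) / ln(235000/3050) = 0.6190 / 4.3444 = 0.1425
S_new/S_old = (A_new/A_old)^z = 0.21^0.1425 = exp(0.1425 × -1.5606) = 0.8006

80.1%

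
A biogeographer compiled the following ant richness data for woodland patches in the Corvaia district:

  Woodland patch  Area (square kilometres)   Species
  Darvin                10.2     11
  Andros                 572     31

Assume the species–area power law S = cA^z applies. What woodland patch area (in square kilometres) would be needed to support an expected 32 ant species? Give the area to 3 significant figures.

647 square kilometres

z = ln(31/11) / ln(572/10.2) = 1.0361 / 4.0268 = 0.2573
c = 11 / 10.2^0.2573 = 11 / 1.818 = 6.052
A = (32/6.052)^(1/0.2573) ⇒ ln A = ln(5.288)/0.2573 = 6.4725
A = e^6.4725 ≈ 647.1 square kilometres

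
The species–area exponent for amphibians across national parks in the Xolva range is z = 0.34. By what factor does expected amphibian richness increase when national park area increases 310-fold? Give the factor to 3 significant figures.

S₂/S₁ = (A₂/A₁)^z = 310^0.34
ln(S₂/S₁) = 0.34 × ln 310 = 0.34 × 5.7366 = 1.9504
S₂/S₁ = e^1.9504 ≈ 7.032

7.03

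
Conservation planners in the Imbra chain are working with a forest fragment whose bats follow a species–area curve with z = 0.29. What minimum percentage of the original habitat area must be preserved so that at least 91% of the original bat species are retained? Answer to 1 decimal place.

Need (A_new/A_old)^0.29 = 0.91, so A_new/A_old = 0.91^(1/0.29) = 0.91^3.448
ln(A_new/A_old) = ln 0.91 / 0.29 = -0.0943 / 0.29 = -0.3252
A_new/A_old = e^-0.3252 ≈ 0.7224

72.2%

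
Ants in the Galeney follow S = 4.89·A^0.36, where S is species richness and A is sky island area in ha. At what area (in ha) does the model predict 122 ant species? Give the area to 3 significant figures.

122 = 4.89 × A^0.36  ⇒  A^0.36 = 122/4.89 = 24.95
ln A = ln(24.95) / 0.36 = 3.2168 / 0.36 = 8.9356
A = e^8.9356 ≈ 7598 ha

7600 ha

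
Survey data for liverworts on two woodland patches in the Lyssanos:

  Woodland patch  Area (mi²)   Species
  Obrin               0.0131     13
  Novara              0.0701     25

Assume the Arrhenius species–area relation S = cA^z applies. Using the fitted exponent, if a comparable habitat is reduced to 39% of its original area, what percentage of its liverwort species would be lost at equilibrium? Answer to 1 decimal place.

30.7%

z = ln(25/13) / ln(0.0701/0.0131) = 0.6539 / 1.6773 = 0.3899
S_new/S_old = (A_new/A_old)^z = 0.39^0.3899 = exp(0.3899 × -0.9416) = 0.6927
Fraction lost = 1 − 0.6927 = 0.3073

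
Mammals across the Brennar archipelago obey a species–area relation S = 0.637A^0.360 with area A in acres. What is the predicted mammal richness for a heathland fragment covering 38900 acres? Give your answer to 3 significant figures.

28.6

S = 0.637 × 38900^0.36 = 0.637 × 44.91 ≈ 28.61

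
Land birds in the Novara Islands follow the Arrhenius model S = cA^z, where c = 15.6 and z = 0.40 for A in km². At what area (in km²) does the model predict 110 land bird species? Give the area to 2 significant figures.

110 = 15.6 × A^0.4  ⇒  A^0.4 = 110/15.6 = 7.051
ln A = ln(7.051) / 0.4 = 1.9532 / 0.4 = 4.8830
A = e^4.8830 ≈ 132 km²

130 km²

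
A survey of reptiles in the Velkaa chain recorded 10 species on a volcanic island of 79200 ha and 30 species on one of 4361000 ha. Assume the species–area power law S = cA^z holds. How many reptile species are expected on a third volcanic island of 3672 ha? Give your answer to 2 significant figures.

z = ln(30/10) / ln(4361000/79200) = 1.0986 / 4.0085 = 0.2741
c = 10 / 79200^0.2741 = 10 / 22.01 = 0.4544
S₃ = 0.4544 × 3672^0.2741 = 0.4544 × 9.485 ≈ 4.31

4.3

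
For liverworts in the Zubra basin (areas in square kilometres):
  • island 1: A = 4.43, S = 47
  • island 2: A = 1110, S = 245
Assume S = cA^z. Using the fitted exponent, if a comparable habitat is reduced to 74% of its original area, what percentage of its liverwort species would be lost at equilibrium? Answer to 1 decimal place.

z = ln(245/47) / ln(1110/4.43) = 1.6511 / 5.5237 = 0.2989
S_new/S_old = (A_new/A_old)^z = 0.74^0.2989 = exp(0.2989 × -0.3011) = 0.9139
Fraction lost = 1 − 0.9139 = 0.08607

8.6%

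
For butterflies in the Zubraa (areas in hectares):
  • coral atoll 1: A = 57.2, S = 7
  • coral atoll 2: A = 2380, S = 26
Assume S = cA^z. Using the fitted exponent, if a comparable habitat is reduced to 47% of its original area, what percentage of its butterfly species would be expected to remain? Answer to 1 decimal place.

76.7%

z = ln(26/7) / ln(2380/57.2) = 1.3122 / 3.7283 = 0.3520
S_new/S_old = (A_new/A_old)^z = 0.47^0.3520 = exp(0.3520 × -0.7550) = 0.7666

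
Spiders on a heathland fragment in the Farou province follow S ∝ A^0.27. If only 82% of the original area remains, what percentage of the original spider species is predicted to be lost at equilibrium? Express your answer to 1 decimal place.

S_new/S_old = (A_new/A_old)^z = 0.82^0.27
= exp(0.27 × ln 0.82) = exp(0.27 × -0.1985) = exp(-0.0536) ≈ 0.9478
Fraction lost = 1 − 0.9478 = 0.05217

5.2%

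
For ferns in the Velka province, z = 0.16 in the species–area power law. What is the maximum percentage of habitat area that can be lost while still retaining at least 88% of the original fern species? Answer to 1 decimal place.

Need (A_new/A_old)^0.16 = 0.88, so A_new/A_old = 0.88^(1/0.16) = 0.88^6.25
ln(A_new/A_old) = ln 0.88 / 0.16 = -0.1278 / 0.16 = -0.7990
A_new/A_old = e^-0.7990 ≈ 0.4498
Fraction that can be lost = 1 − 0.4498 = 0.5502

55.0%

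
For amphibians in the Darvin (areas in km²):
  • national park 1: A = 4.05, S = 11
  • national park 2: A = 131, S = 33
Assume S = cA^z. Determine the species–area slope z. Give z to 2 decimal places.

Taking logs: ln S = ln c + z ln A, so z = (ln S₂ − ln S₁)/(ln A₂ − ln A₁).
z = ln(33/11) / ln(131/4.05) = ln(3) / ln(32.35) = 1.0986 / 3.4765 = 0.3160

0.32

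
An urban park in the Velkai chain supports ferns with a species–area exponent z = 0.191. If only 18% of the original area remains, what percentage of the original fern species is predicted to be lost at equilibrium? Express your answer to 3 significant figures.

27.9%

S_new/S_old = (A_new/A_old)^z = 0.18^0.191
= exp(0.191 × ln 0.18) = exp(0.191 × -1.7148) = exp(-0.3275) ≈ 0.7207
Fraction lost = 1 − 0.7207 = 0.2793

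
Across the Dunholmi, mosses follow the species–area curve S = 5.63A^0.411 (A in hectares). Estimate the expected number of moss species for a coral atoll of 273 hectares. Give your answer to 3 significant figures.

56.5

S = 5.63 × 273^0.411
ln S = ln 5.63 + 0.411 × ln 273 = 1.7281 + 0.411 × 5.6095 = 4.0336
S = e^4.0336 ≈ 56.46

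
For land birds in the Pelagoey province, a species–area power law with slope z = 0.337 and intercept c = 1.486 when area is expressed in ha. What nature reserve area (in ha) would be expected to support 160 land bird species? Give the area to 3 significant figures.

1070000 ha

160 = 1.486 × A^0.337  ⇒  A^0.337 = 160/1.486 = 107.7
ln A = ln(107.7) / 0.337 = 4.6791 / 0.337 = 13.8845
A = e^13.8845 ≈ 1071455 ha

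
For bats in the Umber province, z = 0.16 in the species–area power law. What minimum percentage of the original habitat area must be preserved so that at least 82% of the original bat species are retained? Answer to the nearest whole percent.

29%

Need (A_new/A_old)^0.16 = 0.82, so A_new/A_old = 0.82^(1/0.16) = 0.82^6.25
ln(A_new/A_old) = ln 0.82 / 0.16 = -0.1985 / 0.16 = -1.2403
A_new/A_old = e^-1.2403 ≈ 0.2893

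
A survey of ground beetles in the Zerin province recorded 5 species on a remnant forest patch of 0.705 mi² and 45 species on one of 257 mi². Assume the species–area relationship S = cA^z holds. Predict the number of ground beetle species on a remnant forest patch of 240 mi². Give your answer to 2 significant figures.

44

z = ln(45/5) / ln(257/0.705) = 2.1972 / 5.8986 = 0.3725
c = 5 / 0.705^0.3725 = 5 / 0.8779 = 5.695
S₃ = 5.695 × 240^0.3725 = 5.695 × 7.702 ≈ 43.87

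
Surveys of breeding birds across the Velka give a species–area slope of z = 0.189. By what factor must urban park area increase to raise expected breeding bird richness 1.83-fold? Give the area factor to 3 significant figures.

24.5

(A₂/A₁)^0.189 = 1.83, so A₂/A₁ = 1.83^(1/0.189) = 1.83^5.291
ln(A₂/A₁) = ln 1.83 / 0.189 = 0.6043 / 0.189 = 3.1974
A₂/A₁ = e^3.1974 ≈ 24.47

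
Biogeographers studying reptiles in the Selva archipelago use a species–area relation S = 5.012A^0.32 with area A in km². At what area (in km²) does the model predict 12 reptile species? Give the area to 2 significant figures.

15 km²

12 = 5.012 × A^0.32  ⇒  A^0.32 = 12/5.012 = 2.394
ln A = ln(2.394) / 0.32 = 0.8731 / 0.32 = 2.7283
A = e^2.7283 ≈ 15.31 km²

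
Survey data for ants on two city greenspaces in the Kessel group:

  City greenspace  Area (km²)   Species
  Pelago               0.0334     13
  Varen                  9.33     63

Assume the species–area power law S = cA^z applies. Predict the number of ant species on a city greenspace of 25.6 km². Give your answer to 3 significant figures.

83.6

z = ln(63/13) / ln(9.33/0.0334) = 1.5782 / 5.6324 = 0.2802
c = 13 / 0.0334^0.2802 = 13 / 0.3858 = 33.7
S₃ = 33.7 × 25.6^0.2802 = 33.7 × 2.481 ≈ 83.59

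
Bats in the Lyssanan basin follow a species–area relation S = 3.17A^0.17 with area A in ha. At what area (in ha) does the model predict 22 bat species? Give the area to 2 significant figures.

22 = 3.17 × A^0.17  ⇒  A^0.17 = 22/3.17 = 6.94
ln A = ln(6.94) / 0.17 = 1.9373 / 0.17 = 11.3959
A = e^11.3959 ≈ 88960 ha

89000 ha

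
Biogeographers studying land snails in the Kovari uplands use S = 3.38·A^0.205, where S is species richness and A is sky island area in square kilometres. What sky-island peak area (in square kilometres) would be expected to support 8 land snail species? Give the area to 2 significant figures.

67 square kilometres

8 = 3.38 × A^0.205  ⇒  A^0.205 = 8/3.38 = 2.367
ln A = ln(2.367) / 0.205 = 0.8616 / 0.205 = 4.2028
A = e^4.2028 ≈ 66.87 square kilometres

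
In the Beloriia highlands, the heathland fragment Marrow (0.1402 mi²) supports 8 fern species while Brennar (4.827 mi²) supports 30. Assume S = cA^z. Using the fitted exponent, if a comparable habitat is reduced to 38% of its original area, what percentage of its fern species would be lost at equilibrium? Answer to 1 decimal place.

z = ln(30/8) / ln(4.827/0.1402) = 1.3218 / 3.5389 = 0.3735
S_new/S_old = (A_new/A_old)^z = 0.38^0.3735 = exp(0.3735 × -0.9676) = 0.6967
Fraction lost = 1 − 0.6967 = 0.3033

30.3%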